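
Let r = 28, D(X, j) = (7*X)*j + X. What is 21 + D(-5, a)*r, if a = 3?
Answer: -3059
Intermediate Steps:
D(X, j) = X + 7*X*j (D(X, j) = 7*X*j + X = X + 7*X*j)
21 + D(-5, a)*r = 21 - 5*(1 + 7*3)*28 = 21 - 5*(1 + 21)*28 = 21 - 5*22*28 = 21 - 110*28 = 21 - 3080 = -3059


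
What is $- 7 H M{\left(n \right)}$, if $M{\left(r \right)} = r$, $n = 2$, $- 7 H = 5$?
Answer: $10$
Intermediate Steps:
$H = - \frac{5}{7}$ ($H = \left(- \frac{1}{7}\right) 5 = - \frac{5}{7} \approx -0.71429$)
$- 7 H M{\left(n \right)} = \left(-7\right) \left(- \frac{5}{7}\right) 2 = 5 \cdot 2 = 10$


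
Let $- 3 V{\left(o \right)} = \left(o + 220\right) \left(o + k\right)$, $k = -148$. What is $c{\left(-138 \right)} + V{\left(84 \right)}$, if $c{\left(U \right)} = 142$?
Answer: $\frac{19882}{3} \approx 6627.3$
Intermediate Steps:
$V{\left(o \right)} = - \frac{\left(-148 + o\right) \left(220 + o\right)}{3}$ ($V{\left(o \right)} = - \frac{\left(o + 220\right) \left(o - 148\right)}{3} = - \frac{\left(220 + o\right) \left(-148 + o\right)}{3} = - \frac{\left(-148 + o\right) \left(220 + o\right)}{3}$)
$c{\left(-138 \right)} + V{\left(84 \right)} = 142 - \left(- \frac{26512}{3} + 2352\right) = 142 - - \frac{19456}{3} = 142 + \frac{19456}{3} = \frac{19882}{3}$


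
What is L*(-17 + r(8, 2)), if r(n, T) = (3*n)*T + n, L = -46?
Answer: -1794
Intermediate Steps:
r(n, T) = n + 3*T*n (r(n, T) = 3*T*n + n = n + 3*T*n)
L*(-17 + r(8, 2)) = -46*(-17 + 8*(1 + 3*2)) = -46*(-17 + 8*(1 + 6)) = -46*(-17 + 8*7) = -46*(-17 + 56) = -46*39 = -1794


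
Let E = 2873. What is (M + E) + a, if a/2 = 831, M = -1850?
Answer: 2685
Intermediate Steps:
a = 1662 (a = 2*831 = 1662)
(M + E) + a = (-1850 + 2873) + 1662 = 1023 + 1662 = 2685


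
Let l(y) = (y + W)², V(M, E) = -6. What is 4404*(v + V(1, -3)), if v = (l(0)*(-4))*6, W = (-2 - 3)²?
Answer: -66086424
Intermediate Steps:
W = 25 (W = (-5)² = 25)
l(y) = (25 + y)² (l(y) = (y + 25)² = (25 + y)²)
v = -15000 (v = ((25 + 0)²*(-4))*6 = (25²*(-4))*6 = (625*(-4))*6 = -2500*6 = -15000)
4404*(v + V(1, -3)) = 4404*(-15000 - 6) = 4404*(-15006) = -66086424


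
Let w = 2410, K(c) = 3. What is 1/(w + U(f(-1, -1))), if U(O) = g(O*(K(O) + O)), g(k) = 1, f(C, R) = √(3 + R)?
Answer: 1/2411 ≈ 0.00041477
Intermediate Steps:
U(O) = 1
1/(w + U(f(-1, -1))) = 1/(2410 + 1) = 1/2411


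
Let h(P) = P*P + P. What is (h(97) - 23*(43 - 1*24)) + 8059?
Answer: 17128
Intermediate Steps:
h(P) = P + P**2 (h(P) = P**2 + P = P + P**2)
(h(97) - 23*(43 - 1*24)) + 8059 = (97*(1 + 97) - 23*(43 - 1*24)) + 8059 = (97*98 - 23*(43 - 24)) + 8059 = (9506 - 23*19) + 8059 = (9506 - 437) + 8059 = 9069 + 8059 = 17128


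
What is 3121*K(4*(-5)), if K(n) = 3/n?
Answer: -9363/20 ≈ -468.15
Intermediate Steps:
3121*K(4*(-5)) = 3121*(3/((4*(-5)))) = 3121*(3/(-20)) = 3121*(3*(-1/20)) = 3121*(-3/20) = -9363/20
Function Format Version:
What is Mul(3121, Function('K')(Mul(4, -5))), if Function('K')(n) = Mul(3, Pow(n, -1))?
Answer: Rational(-9363, 20) ≈ -468.15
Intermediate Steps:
Mul(3121, Function('K')(Mul(4, -5))) = Mul(3121, Mul(3, Pow(Mul(4, -5), -1))) = Mul(3121, Mul(3, Pow(-20, -1))) = Mul(3121, Mul(3, Rational(-1, 20))) = Mul(3121, Rational(-3, 20)) = Rational(-9363, 20)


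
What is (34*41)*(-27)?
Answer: -37638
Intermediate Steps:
(34*41)*(-27) = 1394*(-27) = -37638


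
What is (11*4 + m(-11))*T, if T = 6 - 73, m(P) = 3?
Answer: -3149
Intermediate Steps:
T = -67
(11*4 + m(-11))*T = (11*4 + 3)*(-67) = (44 + 3)*(-67) = 47*(-67) = -3149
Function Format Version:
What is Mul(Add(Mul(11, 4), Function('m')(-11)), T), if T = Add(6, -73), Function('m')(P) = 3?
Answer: -3149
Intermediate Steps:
T = -67
Mul(Add(Mul(11, 4), Function('m')(-11)), T) = Mul(Add(Mul(11, 4), 3), -67) = Mul(Add(44, 3), -67) = Mul(47, -67) = -3149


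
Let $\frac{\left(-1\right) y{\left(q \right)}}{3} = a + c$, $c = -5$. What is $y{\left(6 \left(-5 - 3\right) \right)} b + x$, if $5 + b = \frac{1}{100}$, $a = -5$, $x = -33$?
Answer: $- \frac{1827}{10} \approx -182.7$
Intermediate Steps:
$b = - \frac{499}{100}$ ($b = -5 + \frac{1}{100} = - \frac{499}{100} \approx -4.99$)
$y{\left(q \right)} = 30$ ($y{\left(q \right)} = - 3 \left(-5 - 5\right) = \left(-3\right) \left(-10\right) = 30$)
$y{\left(6 \left(-5 - 3\right) \right)} b + x = 30 \left(- \frac{499}{100}\right) - 33 = - \frac{1497}{10} - 33 = - \frac{1827}{10}$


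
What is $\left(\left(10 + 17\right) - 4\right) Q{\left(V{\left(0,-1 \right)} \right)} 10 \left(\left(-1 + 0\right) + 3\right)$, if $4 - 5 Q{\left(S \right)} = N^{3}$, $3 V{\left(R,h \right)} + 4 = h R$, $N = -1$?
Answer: $460$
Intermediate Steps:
$V{\left(R,h \right)} = - \frac{4}{3} + \frac{R h}{3}$ ($V{\left(R,h \right)} = - \frac{4}{3} + \frac{h R}{3} = - \frac{4}{3} + \frac{R h}{3}$)
$Q{\left(S \right)} = 1$ ($Q{\left(S \right)} = \frac{4}{5} - \frac{\left(-1\right)^{3}}{5} = \frac{4}{5} - - \frac{1}{5} = \frac{4}{5} + \frac{1}{5} = 1$)
$\left(\left(10 + 17\right) - 4\right) Q{\left(V{\left(0,-1 \right)} \right)} 10 \left(\left(-1 + 0\right) + 3\right) = \left(\left(10 + 17\right) - 4\right) 1 \cdot 10 \left(\left(-1 + 0\right) + 3\right) = \left(27 - 4\right) 10 \left(-1 + 3\right) = 23 \cdot 10 \cdot 2 = 23 \cdot 20 = 460$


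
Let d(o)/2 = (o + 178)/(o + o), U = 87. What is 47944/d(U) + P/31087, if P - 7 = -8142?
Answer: 129665700361/8238055 ≈ 15740.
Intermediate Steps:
P = -8135 (P = 7 - 8142 = -8135)
d(o) = (178 + o)/o (d(o) = 2*((o + 178)/(o + o)) = 2*((178 + o)/((2*o))) = 2*((178 + o)*(1/(2*o))) = 2*((178 + o)/(2*o)) = (178 + o)/o)
47944/d(U) + P/31087 = 47944/(((178 + 87)/87)) - 8135/31087 = 47944/(((1/87)*265)) - 8135*1/31087 = 47944/(265/87) - 8135/31087 = 47944*(87/265) - 8135/31087 = 4171128/265 - 8135/31087 = 129665700361/8238055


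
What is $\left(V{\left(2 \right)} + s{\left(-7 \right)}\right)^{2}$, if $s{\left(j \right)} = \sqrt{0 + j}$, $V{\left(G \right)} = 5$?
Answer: $\left(5 + i \sqrt{7}\right)^{2} \approx 18.0 + 26.458 i$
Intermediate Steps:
$s{\left(j \right)} = \sqrt{j}$
$\left(V{\left(2 \right)} + s{\left(-7 \right)}\right)^{2} = \left(5 + \sqrt{-7}\right)^{2} = \left(5 + i \sqrt{7}\right)^{2}$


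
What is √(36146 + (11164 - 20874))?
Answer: 2*√6609 ≈ 162.59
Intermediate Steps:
√(36146 + (11164 - 20874)) = √(36146 - 9710) = √26436 = 2*√6609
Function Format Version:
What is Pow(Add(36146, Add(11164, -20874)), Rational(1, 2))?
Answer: Mul(2, Pow(6609, Rational(1, 2))) ≈ 162.59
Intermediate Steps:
Pow(Add(36146, Add(11164, -20874)), Rational(1, 2)) = Pow(Add(36146, -9710), Rational(1, 2)) = Pow(26436, Rational(1, 2)) = Mul(2, Pow(6609, Rational(1, 2)))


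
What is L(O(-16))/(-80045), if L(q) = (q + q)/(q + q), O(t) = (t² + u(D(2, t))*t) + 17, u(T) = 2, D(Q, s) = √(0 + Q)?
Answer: -1/80045 ≈ -1.2493e-5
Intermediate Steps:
D(Q, s) = √Q
O(t) = 17 + t² + 2*t (O(t) = (t² + 2*t) + 17 = 17 + t² + 2*t)
L(q) = 1 (L(q) = (2*q)/((2*q)) = (2*q)*(1/(2*q)) = 1)
L(O(-16))/(-80045) = 1/(-80045) = 1*(-1/80045) = -1/80045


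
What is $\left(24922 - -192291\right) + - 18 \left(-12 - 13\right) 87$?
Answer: $256363$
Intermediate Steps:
$\left(24922 - -192291\right) + - 18 \left(-12 - 13\right) 87 = \left(24922 + 192291\right) + \left(-18\right) \left(-25\right) 87 = 217213 + 450 \cdot 87 = 217213 + 39150 = 256363$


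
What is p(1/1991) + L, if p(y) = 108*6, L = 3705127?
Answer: 3705775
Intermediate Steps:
p(y) = 648
p(1/1991) + L = 648 + 3705127 = 3705775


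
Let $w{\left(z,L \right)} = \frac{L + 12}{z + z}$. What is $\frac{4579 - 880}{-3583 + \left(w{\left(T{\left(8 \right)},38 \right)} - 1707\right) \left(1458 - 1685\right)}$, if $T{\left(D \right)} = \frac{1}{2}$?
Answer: $\frac{3699}{372556} \approx 0.0099287$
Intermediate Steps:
$T{\left(D \right)} = \frac{1}{2}$
$w{\left(z,L \right)} = \frac{12 + L}{2 z}$
$\frac{4579 - 880}{-3583 + \left(w{\left(T{\left(8 \right)},38 \right)} - 1707\right) \left(1458 - 1685\right)} = \frac{4579 - 880}{-3583 + \left(\frac{\frac{1}{\frac{1}{2}} \left(12 + 38\right)}{2} - 1707\right) \left(1458 - 1685\right)} = \frac{3699}{-3583 + \left(\frac{1}{2} \cdot 2 \cdot 50 - 1707\right) \left(-227\right)} = \frac{3699}{-3583 + \left(50 - 1707\right) \left(-227\right)} = \frac{3699}{-3583 - -376139} = \frac{3699}{-3583 + 376139} = \frac{3699}{372556}$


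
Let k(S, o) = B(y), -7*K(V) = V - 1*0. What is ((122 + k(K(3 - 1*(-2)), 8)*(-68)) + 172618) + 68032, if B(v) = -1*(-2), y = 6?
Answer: 240636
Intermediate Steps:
K(V) = -V/7 (K(V) = -(V - 1*0)/7 = -(V + 0)/7 = -V/7)
B(v) = 2
k(S, o) = 2
((122 + k(K(3 - 1*(-2)), 8)*(-68)) + 172618) + 68032 = ((122 + 2*(-68)) + 172618) + 68032 = ((122 - 136) + 172618) + 68032 = (-14 + 172618) + 68032 = 172604 + 68032 = 240636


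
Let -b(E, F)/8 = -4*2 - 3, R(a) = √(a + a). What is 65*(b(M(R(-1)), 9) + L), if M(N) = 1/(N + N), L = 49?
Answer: 8905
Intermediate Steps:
R(a) = √2*√a (R(a) = √(2*a) = √2*√a)
M(N) = 1/(2*N)
b(E, F) = 88 (b(E, F) = -8*(-4*2 - 3) = -8*(-8 - 3) = -8*(-11) = 88)
65*(b(M(R(-1)), 9) + L) = 65*(88 + 49) = 65*137 = 8905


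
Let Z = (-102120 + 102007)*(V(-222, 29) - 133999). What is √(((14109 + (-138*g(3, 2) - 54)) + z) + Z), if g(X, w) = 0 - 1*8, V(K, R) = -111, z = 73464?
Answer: √15243053 ≈ 3904.2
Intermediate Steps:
g(X, w) = -8 (g(X, w) = 0 - 8 = -8)
Z = 15154430 (Z = (-102120 + 102007)*(-111 - 133999) = -113*(-134110) = 15154430)
√(((14109 + (-138*g(3, 2) - 54)) + z) + Z) = √(((14109 + (-138*(-8) - 54)) + 73464) + 15154430) = √(((14109 + (1104 - 54)) + 73464) + 15154430) = √(((14109 + 1050) + 73464) + 15154430) = √((15159 + 73464) + 15154430) = √(88623 + 15154430) = √15243053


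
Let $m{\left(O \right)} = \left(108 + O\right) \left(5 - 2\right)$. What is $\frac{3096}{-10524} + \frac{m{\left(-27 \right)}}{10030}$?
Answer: $- \frac{2374629}{8796310} \approx -0.26996$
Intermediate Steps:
$m{\left(O \right)} = 324 + 3 O$ ($m{\left(O \right)} = \left(108 + O\right) 3 = 324 + 3 O$)
$\frac{3096}{-10524} + \frac{m{\left(-27 \right)}}{10030} = \frac{3096}{-10524} + \frac{324 + 3 \left(-27\right)}{10030} = 3096 \left(- \frac{1}{10524}\right) + \left(324 - 81\right) \frac{1}{10030} = - \frac{258}{877} + 243 \cdot \frac{1}{10030} = - \frac{258}{877} + \frac{243}{10030} = - \frac{2374629}{8796310}$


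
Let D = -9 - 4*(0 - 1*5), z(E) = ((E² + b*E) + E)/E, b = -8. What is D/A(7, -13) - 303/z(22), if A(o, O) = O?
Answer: -1368/65 ≈ -21.046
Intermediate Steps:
z(E) = (E² - 7*E)/E (z(E) = ((E² - 8*E) + E)/E = (E² - 7*E)/E)
D = 11 (D = -9 - 4*(0 - 5) = -9 - 4*(-5) = -9 + 20 = 11)
D/A(7, -13) - 303/z(22) = 11/(-13) - 303/(-7 + 22) = 11*(-1/13) - 303/15 = -11/13 - 303*1/15 = -11/13 - 101/5 = -1368/65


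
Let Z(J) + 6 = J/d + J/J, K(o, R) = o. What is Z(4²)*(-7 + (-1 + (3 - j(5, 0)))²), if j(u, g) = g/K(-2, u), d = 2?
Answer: -9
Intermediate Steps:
j(u, g) = -g/2 (j(u, g) = g/(-2) = g*(-½) = -g/2)
Z(J) = -5 + J/2 (Z(J) = -6 + (J/2 + J/J) = -6 + (J*(½) + 1) = -6 + (J/2 + 1) = -6 + (1 + J/2) = -5 + J/2)
Z(4²)*(-7 + (-1 + (3 - j(5, 0)))²) = (-5 + (½)*4²)*(-7 + (-1 + (3 - (-1)*0/2))²) = (-5 + (½)*16)*(-7 + (-1 + (3 - 1*0))²) = (-5 + 8)*(-7 + (-1 + (3 + 0))²) = 3*(-7 + (-1 + 3)²) = 3*(-7 + 2²) = 3*(-7 + 4) = 3*(-3) = -9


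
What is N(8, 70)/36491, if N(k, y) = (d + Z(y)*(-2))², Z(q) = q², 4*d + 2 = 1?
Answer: 1536718401/583856 ≈ 2632.0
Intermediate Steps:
d = -¼ (d = -½ + (¼)*1 = -½ + ¼ = -¼ ≈ -0.25000)
N(k, y) = (-¼ - 2*y²)² (N(k, y) = (-¼ + y²*(-2))² = (-¼ - 2*y²)²)
N(8, 70)/36491 = ((1 + 8*70²)²/16)/36491 = ((1 + 8*4900)²/16)*(1/36491) = ((1 + 39200)²/16)*(1/36491) = ((1/16)*39201²)*(1/36491) = ((1/16)*1536718401)*(1/36491) = (1536718401/16)*(1/36491) = 1536718401/583856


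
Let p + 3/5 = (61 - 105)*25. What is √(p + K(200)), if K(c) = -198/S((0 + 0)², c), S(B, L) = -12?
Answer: I*√108410/10 ≈ 32.926*I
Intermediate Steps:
p = -5503/5 (p = -⅗ + (61 - 105)*25 = -⅗ - 44*25 = -⅗ - 1100 = -5503/5 ≈ -1100.6)
K(c) = 33/2 (K(c) = -198/(-12) = -198*(-1/12) = 33/2)
√(p + K(200)) = √(-5503/5 + 33/2) = √(-10841/10) = I*√108410/10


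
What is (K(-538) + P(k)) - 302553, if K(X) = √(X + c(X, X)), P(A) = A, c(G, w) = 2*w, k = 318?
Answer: -302235 + I*√1614 ≈ -3.0224e+5 + 40.175*I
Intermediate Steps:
K(X) = √3*√X (K(X) = √(X + 2*X) = √(3*X) = √3*√X)
(K(-538) + P(k)) - 302553 = (√3*√(-538) + 318) - 302553 = (√3*(I*√538) + 318) - 302553 = (I*√1614 + 318) - 302553 = (318 + I*√1614) - 302553 = -302235 + I*√1614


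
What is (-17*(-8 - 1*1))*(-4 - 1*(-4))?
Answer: 0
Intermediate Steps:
(-17*(-8 - 1*1))*(-4 - 1*(-4)) = (-17*(-8 - 1))*(-4 + 4) = -17*(-9)*0 = 153*0 = 0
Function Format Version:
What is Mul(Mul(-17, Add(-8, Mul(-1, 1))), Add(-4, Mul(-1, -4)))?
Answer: 0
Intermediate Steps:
Mul(Mul(-17, Add(-8, Mul(-1, 1))), Add(-4, Mul(-1, -4))) = Mul(Mul(-17, Add(-8, -1)), Add(-4, 4)) = Mul(Mul(-17, -9), 0) = Mul(153, 0) = 0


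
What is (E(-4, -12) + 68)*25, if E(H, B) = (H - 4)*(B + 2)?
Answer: 3700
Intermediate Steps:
E(H, B) = (-4 + H)*(2 + B)
(E(-4, -12) + 68)*25 = ((-8 - 4*(-12) + 2*(-4) - 12*(-4)) + 68)*25 = ((-8 + 48 - 8 + 48) + 68)*25 = (80 + 68)*25 = 148*25 = 3700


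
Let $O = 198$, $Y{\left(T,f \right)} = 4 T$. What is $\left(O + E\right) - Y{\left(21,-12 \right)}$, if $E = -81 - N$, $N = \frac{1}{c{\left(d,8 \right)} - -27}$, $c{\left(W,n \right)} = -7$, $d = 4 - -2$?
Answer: $\frac{659}{20} \approx 32.95$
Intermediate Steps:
$d = 6$ ($d = 4 + 2 = 6$)
$N = \frac{1}{20}$ ($N = \frac{1}{-7 - -27} = \frac{1}{-7 + 27} = \frac{1}{20} \approx 0.05$)
$E = - \frac{1621}{20}$ ($E = -81 - \frac{1}{20} = - \frac{1621}{20} \approx -81.05$)
$\left(O + E\right) - Y{\left(21,-12 \right)} = \left(198 - \frac{1621}{20}\right) - 4 \cdot 21 = \frac{2339}{20} - 84 = \frac{659}{20}$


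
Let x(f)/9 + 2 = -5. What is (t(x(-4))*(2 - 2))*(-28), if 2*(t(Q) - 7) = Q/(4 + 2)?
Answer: 0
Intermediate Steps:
x(f) = -63 (x(f) = -18 + 9*(-5) = -18 - 45 = -63)
t(Q) = 7 + Q/12 (t(Q) = 7 + (Q/(4 + 2))/2 = 7 + (Q/6)/2 = 7 + Q/12)
(t(x(-4))*(2 - 2))*(-28) = ((7 + (1/12)*(-63))*(2 - 2))*(-28) = ((7 - 21/4)*0)*(-28) = ((7/4)*0)*(-28) = 0*(-28) = 0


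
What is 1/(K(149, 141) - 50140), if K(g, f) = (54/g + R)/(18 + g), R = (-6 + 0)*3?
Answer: -24883/1247636248 ≈ -1.9944e-5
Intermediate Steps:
R = -18 (R = -6*3 = -18)
K(g, f) = (-18 + 54/g)/(18 + g) (K(g, f) = (54/g - 18)/(18 + g) = (-18 + 54/g)/(18 + g))
1/(K(149, 141) - 50140) = 1/(18*(3 - 1*149)/(149*(18 + 149)) - 50140) = 1/(18*(1/149)*(3 - 149)/167 - 50140) = 1/(18*(1/149)*(1/167)*(-146) - 50140) = 1/(-2628/24883 - 50140) = 1/(-1247636248/24883) = -24883/1247636248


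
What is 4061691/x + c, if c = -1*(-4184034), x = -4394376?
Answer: 2042912725677/488264 ≈ 4.1840e+6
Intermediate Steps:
c = 4184034
4061691/x + c = 4061691/(-4394376) + 4184034 = 4061691*(-1/4394376) + 4184034 = -451299/488264 + 4184034 = 2042912725677/488264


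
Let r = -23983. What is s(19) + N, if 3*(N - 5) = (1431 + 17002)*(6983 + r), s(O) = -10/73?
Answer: -22875351935/219 ≈ -1.0445e+8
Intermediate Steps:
s(O) = -10/73 (s(O) = -10*1/73 = -10/73)
N = -313360985/3 (N = 5 + ((1431 + 17002)*(6983 - 23983))/3 = 5 + (18433*(-17000))/3 = 5 + (1/3)*(-313361000) = 5 - 313361000/3 = -313360985/3 ≈ -1.0445e+8)
s(19) + N = -10/73 - 313360985/3 = -22875351935/219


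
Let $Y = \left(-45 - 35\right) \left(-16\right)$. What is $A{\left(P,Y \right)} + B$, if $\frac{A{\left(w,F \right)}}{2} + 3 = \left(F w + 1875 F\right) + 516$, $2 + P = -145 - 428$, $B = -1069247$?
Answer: $2259779$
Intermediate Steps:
$P = -575$ ($P = -2 - 573 = -575$)
$Y = 1280$ ($Y = \left(-80\right) \left(-16\right) = 1280$)
$A{\left(w,F \right)} = 1026 + 3750 F + 2 F w$ ($A{\left(w,F \right)} = -6 + 2 \left(\left(F w + 1875 F\right) + 516\right) = -6 + 2 \left(\left(1875 F + F w\right) + 516\right) = -6 + 2 \left(516 + 1875 F + F w\right) = -6 + \left(1032 + 3750 F + 2 F w\right) = 1026 + 3750 F + 2 F w$)
$A{\left(P,Y \right)} + B = \left(1026 + 3750 \cdot 1280 + 2 \cdot 1280 \left(-575\right)\right) - 1069247 = \left(1026 + 4800000 - 1472000\right) - 1069247 = 3329026 - 1069247 = 2259779$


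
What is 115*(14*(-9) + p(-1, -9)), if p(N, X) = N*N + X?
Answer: -15410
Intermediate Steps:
p(N, X) = X + N² (p(N, X) = N² + X = X + N²)
115*(14*(-9) + p(-1, -9)) = 115*(14*(-9) + (-9 + (-1)²)) = 115*(-126 + (-9 + 1)) = 115*(-126 - 8) = 115*(-134) = -15410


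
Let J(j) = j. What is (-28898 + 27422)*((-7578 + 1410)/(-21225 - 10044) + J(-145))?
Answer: 2227695804/10423 ≈ 2.1373e+5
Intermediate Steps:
(-28898 + 27422)*((-7578 + 1410)/(-21225 - 10044) + J(-145)) = (-28898 + 27422)*((-7578 + 1410)/(-21225 - 10044) - 145) = -1476*(-6168/(-31269) - 145) = -1476*(-6168*(-1/31269) - 145) = -1476*(2056/10423 - 145) = -1476*(-1509279/10423) = 2227695804/10423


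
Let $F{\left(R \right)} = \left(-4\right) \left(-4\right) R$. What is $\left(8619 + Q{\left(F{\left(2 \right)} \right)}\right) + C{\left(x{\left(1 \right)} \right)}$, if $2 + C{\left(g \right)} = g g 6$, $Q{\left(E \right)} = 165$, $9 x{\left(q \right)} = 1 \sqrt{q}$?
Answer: $\frac{237116}{27} \approx 8782.1$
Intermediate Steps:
$x{\left(q \right)} = \frac{\sqrt{q}}{9}$ ($x{\left(q \right)} = \frac{1 \sqrt{q}}{9} = \frac{\sqrt{q}}{9}$)
$F{\left(R \right)} = 16 R$
$C{\left(g \right)} = -2 + 6 g^{2}$ ($C{\left(g \right)} = -2 + g g 6 = -2 + g^{2} \cdot 6 = -2 + 6 g^{2}$)
$\left(8619 + Q{\left(F{\left(2 \right)} \right)}\right) + C{\left(x{\left(1 \right)} \right)} = \left(8619 + 165\right) - \left(2 - 6 \left(\frac{\sqrt{1}}{9}\right)^{2}\right) = 8784 - \left(2 - 6 \left(\frac{1}{9} \cdot 1\right)^{2}\right) = 8784 - \left(2 - \frac{6}{81}\right) = 8784 + \left(-2 + 6 \cdot \frac{1}{81}\right) = 8784 + \left(-2 + \frac{2}{27}\right) = 8784 - \frac{52}{27} = \frac{237116}{27}$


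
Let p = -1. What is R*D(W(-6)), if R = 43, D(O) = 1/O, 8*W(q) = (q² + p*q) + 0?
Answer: 172/21 ≈ 8.1905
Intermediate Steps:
W(q) = -q/8 + q²/8 (W(q) = ((q² - q) + 0)/8 = (q² - q)/8 = -q/8 + q²/8)
R*D(W(-6)) = 43/(((⅛)*(-6)*(-1 - 6))) = 43/(((⅛)*(-6)*(-7))) = 43/(21/4) = 43*(4/21) = 172/21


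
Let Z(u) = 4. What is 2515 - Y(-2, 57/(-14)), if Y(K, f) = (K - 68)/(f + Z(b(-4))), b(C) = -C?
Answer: 1535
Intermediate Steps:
Y(K, f) = (-68 + K)/(4 + f) (Y(K, f) = (K - 68)/(f + 4) = (-68 + K)/(4 + f))
2515 - Y(-2, 57/(-14)) = 2515 - (-68 - 2)/(4 + 57/(-14)) = 2515 - (-70)/(4 + 57*(-1/14)) = 2515 - (-70)/(4 - 57/14) = 2515 - (-70)/(-1/14) = 2515 - (-14)*(-70) = 2515 - 1*980 = 2515 - 980 = 1535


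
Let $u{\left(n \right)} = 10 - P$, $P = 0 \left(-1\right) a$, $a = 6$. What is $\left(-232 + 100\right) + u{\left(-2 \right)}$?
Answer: $-122$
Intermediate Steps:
$P = 0$ ($P = 0 \left(-1\right) 6 = 0 \cdot 6 = 0$)
$u{\left(n \right)} = 10$ ($u{\left(n \right)} = 10 - 0 = 10 + 0 = 10$)
$\left(-232 + 100\right) + u{\left(-2 \right)} = \left(-232 + 100\right) + 10 = -132 + 10 = -122$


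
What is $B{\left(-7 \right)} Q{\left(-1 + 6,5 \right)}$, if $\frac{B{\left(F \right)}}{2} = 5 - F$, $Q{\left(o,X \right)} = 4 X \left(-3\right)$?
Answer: $-1440$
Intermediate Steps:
$Q{\left(o,X \right)} = - 12 X$
$B{\left(F \right)} = 10 - 2 F$ ($B{\left(F \right)} = 2 \left(5 - F\right) = 10 - 2 F$)
$B{\left(-7 \right)} Q{\left(-1 + 6,5 \right)} = \left(10 - -14\right) \left(\left(-12\right) 5\right) = \left(10 + 14\right) \left(-60\right) = 24 \left(-60\right) = -1440$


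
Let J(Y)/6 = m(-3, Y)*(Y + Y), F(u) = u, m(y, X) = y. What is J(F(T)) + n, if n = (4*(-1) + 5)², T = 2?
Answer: -71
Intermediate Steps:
J(Y) = -36*Y (J(Y) = 6*(-3*(Y + Y)) = 6*(-6*Y) = -36*Y)
n = 1 (n = (-4 + 5)² = 1² = 1)
J(F(T)) + n = -36*2 + 1 = -72 + 1 = -71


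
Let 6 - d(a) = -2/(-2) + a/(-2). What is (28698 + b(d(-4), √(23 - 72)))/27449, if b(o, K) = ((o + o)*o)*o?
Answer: 28752/27449 ≈ 1.0475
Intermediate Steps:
d(a) = 5 + a/2 (d(a) = 6 - (-2/(-2) + a/(-2)) = 6 - (-2*(-½) + a*(-½)) = 6 - (1 - a/2) = 6 + (-1 + a/2) = 5 + a/2)
b(o, K) = 2*o³ (b(o, K) = ((2*o)*o)*o = (2*o²)*o = 2*o³)
(28698 + b(d(-4), √(23 - 72)))/27449 = (28698 + 2*(5 + (½)*(-4))³)/27449 = (28698 + 2*(5 - 2)³)*(1/27449) = (28698 + 2*3³)*(1/27449) = (28698 + 2*27)*(1/27449) = (28698 + 54)*(1/27449) = 28752*(1/27449) = 28752/27449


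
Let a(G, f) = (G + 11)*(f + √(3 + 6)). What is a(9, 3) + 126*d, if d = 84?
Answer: 10704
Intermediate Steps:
a(G, f) = (3 + f)*(11 + G) (a(G, f) = (11 + G)*(f + √9) = (11 + G)*(f + 3) = (11 + G)*(3 + f) = (3 + f)*(11 + G))
a(9, 3) + 126*d = (33 + 3*9 + 11*3 + 9*3) + 126*84 = (33 + 27 + 33 + 27) + 10584 = 120 + 10584 = 10704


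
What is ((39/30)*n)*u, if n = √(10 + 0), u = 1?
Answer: 13*√10/10 ≈ 4.1110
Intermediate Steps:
n = √10 ≈ 3.1623
((39/30)*n)*u = ((39/30)*√10)*1 = ((39*(1/30))*√10)*1 = (13*√10/10)*1 = 13*√10/10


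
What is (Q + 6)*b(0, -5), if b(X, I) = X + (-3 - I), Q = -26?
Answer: -40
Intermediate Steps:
b(X, I) = -3 + X - I
(Q + 6)*b(0, -5) = (-26 + 6)*(-3 + 0 - 1*(-5)) = -20*(-3 + 0 + 5) = -20*2 = -40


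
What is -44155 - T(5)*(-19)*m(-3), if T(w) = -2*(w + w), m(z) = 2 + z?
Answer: -43775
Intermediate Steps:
T(w) = -4*w
-44155 - T(5)*(-19)*m(-3) = -44155 - -4*5*(-19)*(2 - 3) = -44155 - (-20*(-19))*(-1) = -44155 - 380*(-1) = -44155 - 1*(-380) = -44155 + 380 = -43775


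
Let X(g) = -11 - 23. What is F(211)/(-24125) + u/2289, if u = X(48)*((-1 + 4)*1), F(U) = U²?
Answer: -34789773/18407375 ≈ -1.8900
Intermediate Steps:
X(g) = -34
u = -102 (u = -34*(-1 + 4) = -102 ≈ -102.00)
F(211)/(-24125) + u/2289 = 211²/(-24125) - 102/2289 = 44521*(-1/24125) - 102*1/2289 = -44521/24125 - 34/763 = -34789773/18407375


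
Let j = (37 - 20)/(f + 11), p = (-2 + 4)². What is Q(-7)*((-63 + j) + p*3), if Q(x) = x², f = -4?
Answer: -2380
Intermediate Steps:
p = 4 (p = 2² = 4)
j = 17/7 (j = (37 - 20)/(-4 + 11) = 17/7 ≈ 2.4286)
Q(-7)*((-63 + j) + p*3) = (-7)²*((-63 + 17/7) + 4*3) = 49*(-424/7 + 12) = 49*(-340/7) = -2380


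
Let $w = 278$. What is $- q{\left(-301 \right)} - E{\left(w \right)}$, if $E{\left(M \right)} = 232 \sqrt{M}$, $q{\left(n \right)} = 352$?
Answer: $-352 - 232 \sqrt{278} \approx -4220.2$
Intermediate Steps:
$- q{\left(-301 \right)} - E{\left(w \right)} = \left(-1\right) 352 - 232 \sqrt{278} = -352 - 232 \sqrt{278}$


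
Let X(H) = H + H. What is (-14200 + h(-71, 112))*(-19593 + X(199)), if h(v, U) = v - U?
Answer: 276081685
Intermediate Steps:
X(H) = 2*H
(-14200 + h(-71, 112))*(-19593 + X(199)) = (-14200 + (-71 - 1*112))*(-19593 + 2*199) = (-14200 + (-71 - 112))*(-19593 + 398) = (-14200 - 183)*(-19195) = -14383*(-19195) = 276081685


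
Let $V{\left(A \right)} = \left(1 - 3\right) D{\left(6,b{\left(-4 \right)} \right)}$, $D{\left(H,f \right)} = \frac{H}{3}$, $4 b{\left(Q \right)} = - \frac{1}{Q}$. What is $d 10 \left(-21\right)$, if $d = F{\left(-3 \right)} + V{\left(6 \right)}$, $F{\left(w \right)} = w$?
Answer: $1470$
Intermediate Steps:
$b{\left(Q \right)} = - \frac{1}{4 Q}$ ($b{\left(Q \right)} = \frac{\left(-1\right) \frac{1}{Q}}{4} = - \frac{1}{4 Q}$)
$D{\left(H,f \right)} = \frac{H}{3}$ ($D{\left(H,f \right)} = H \frac{1}{3} = \frac{H}{3}$)
$V{\left(A \right)} = -4$ ($V{\left(A \right)} = \left(1 - 3\right) \frac{1}{3} \cdot 6 = \left(-2\right) 2 = -4$)
$d = -7$ ($d = -3 - 4 = -7$)
$d 10 \left(-21\right) = \left(-7\right) 10 \left(-21\right) = \left(-70\right) \left(-21\right) = 1470$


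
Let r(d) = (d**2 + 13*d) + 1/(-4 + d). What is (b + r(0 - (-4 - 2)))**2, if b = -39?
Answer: 22801/4 ≈ 5700.3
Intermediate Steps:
r(d) = d**2 + 1/(-4 + d) + 13*d
(b + r(0 - (-4 - 2)))**2 = (-39 + (1 + (0 - (-4 - 2))**3 - 52*(0 - (-4 - 2)) + 9*(0 - (-4 - 2))**2)/(-4 + (0 - (-4 - 2))))**2 = (-39 + (1 + (0 - 1*(-6))**3 - 52*(0 - 1*(-6)) + 9*(0 - 1*(-6))**2)/(-4 + (0 - 1*(-6))))**2 = (-39 + (1 + (0 + 6)**3 - 52*(0 + 6) + 9*(0 + 6)**2)/(-4 + (0 + 6)))**2 = (-39 + (1 + 6**3 - 52*6 + 9*6**2)/(-4 + 6))**2 = (-39 + (1 + 216 - 312 + 9*36)/2)**2 = (-39 + (1 + 216 - 312 + 324)/2)**2 = (-39 + (1/2)*229)**2 = (-39 + 229/2)**2 = (151/2)**2 = 22801/4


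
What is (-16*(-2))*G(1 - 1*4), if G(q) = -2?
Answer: -64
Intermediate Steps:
(-16*(-2))*G(1 - 1*4) = -16*(-2)*(-2) = 32*(-2) = -64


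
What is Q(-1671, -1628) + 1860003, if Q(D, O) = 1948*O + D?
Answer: -1313012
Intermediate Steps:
Q(D, O) = D + 1948*O
Q(-1671, -1628) + 1860003 = (-1671 + 1948*(-1628)) + 1860003 = (-1671 - 3171344) + 1860003 = -3173015 + 1860003 = -1313012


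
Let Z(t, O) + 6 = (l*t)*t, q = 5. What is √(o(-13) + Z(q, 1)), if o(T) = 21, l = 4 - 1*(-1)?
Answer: 2*√35 ≈ 11.832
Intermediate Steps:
l = 5 (l = 4 + 1 = 5)
Z(t, O) = -6 + 5*t² (Z(t, O) = -6 + (5*t)*t = -6 + 5*t²)
√(o(-13) + Z(q, 1)) = √(21 + (-6 + 5*5²)) = √(21 + (-6 + 5*25)) = √(21 + (-6 + 125)) = √(21 + 119) = √140 = 2*√35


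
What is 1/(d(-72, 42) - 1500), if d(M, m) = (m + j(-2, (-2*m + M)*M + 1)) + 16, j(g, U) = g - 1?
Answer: -1/1445 ≈ -0.00069204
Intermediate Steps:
j(g, U) = -1 + g
d(M, m) = 13 + m (d(M, m) = (m + (-1 - 2)) + 16 = (m - 3) + 16 = (-3 + m) + 16 = 13 + m)
1/(d(-72, 42) - 1500) = 1/((13 + 42) - 1500) = 1/(55 - 1500) = 1/(-1445) = -1/1445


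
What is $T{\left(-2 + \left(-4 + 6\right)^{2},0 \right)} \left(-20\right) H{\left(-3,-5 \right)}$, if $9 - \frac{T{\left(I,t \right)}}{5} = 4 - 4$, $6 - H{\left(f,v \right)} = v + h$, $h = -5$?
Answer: $-14400$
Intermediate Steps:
$H{\left(f,v \right)} = 11 - v$ ($H{\left(f,v \right)} = 6 - \left(v - 5\right) = 6 - \left(-5 + v\right) = 11 - v$)
$T{\left(I,t \right)} = 45$ ($T{\left(I,t \right)} = 45 - 5 \left(4 - 4\right) = 45 - 0 = 45 + 0 = 45$)
$T{\left(-2 + \left(-4 + 6\right)^{2},0 \right)} \left(-20\right) H{\left(-3,-5 \right)} = 45 \left(-20\right) \left(11 - -5\right) = - 900 \left(11 + 5\right) = \left(-900\right) 16 = -14400$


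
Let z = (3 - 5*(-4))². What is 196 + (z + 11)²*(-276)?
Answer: -80481404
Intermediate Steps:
z = 529 (z = (3 + 20)² = 23² = 529)
196 + (z + 11)²*(-276) = 196 + (529 + 11)²*(-276) = 196 + 540²*(-276) = 196 + 291600*(-276) = 196 - 80481600 = -80481404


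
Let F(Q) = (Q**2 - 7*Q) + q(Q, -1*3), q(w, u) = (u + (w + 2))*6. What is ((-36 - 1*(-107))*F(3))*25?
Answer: 0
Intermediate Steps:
q(w, u) = 12 + 6*u + 6*w (q(w, u) = (u + (2 + w))*6 = (2 + u + w)*6 = 12 + 6*u + 6*w)
F(Q) = -6 + Q**2 - Q (F(Q) = (Q**2 - 7*Q) + (12 + 6*(-1*3) + 6*Q) = (Q**2 - 7*Q) + (12 + 6*(-3) + 6*Q) = (Q**2 - 7*Q) + (12 - 18 + 6*Q) = (Q**2 - 7*Q) + (-6 + 6*Q) = -6 + Q**2 - Q)
((-36 - 1*(-107))*F(3))*25 = ((-36 - 1*(-107))*(-6 + 3**2 - 1*3))*25 = ((-36 + 107)*(-6 + 9 - 3))*25 = (71*0)*25 = 0*25 = 0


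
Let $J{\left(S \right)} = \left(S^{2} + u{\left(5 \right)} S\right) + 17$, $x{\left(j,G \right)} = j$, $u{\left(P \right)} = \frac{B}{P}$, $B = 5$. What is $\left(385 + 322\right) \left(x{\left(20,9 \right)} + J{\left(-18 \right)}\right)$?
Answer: $242501$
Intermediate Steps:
$u{\left(P \right)} = \frac{5}{P}$
$J{\left(S \right)} = 17 + S + S^{2}$ ($J{\left(S \right)} = \left(S^{2} + \frac{5}{5} S\right) + 17 = \left(S^{2} + 5 \cdot \frac{1}{5} S\right) + 17 = \left(S^{2} + 1 S\right) + 17 = \left(S^{2} + S\right) + 17 = \left(S + S^{2}\right) + 17 = 17 + S + S^{2}$)
$\left(385 + 322\right) \left(x{\left(20,9 \right)} + J{\left(-18 \right)}\right) = \left(385 + 322\right) \left(20 + \left(17 - 18 + \left(-18\right)^{2}\right)\right) = 707 \left(20 + \left(17 - 18 + 324\right)\right) = 707 \left(20 + 323\right) = 707 \cdot 343 = 242501$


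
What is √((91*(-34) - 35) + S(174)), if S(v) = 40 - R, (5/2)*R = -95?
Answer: 3*I*√339 ≈ 55.236*I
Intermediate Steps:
R = -38 (R = (⅖)*(-95) = -38)
S(v) = 78 (S(v) = 40 - 1*(-38) = 40 + 38 = 78)
√((91*(-34) - 35) + S(174)) = √((91*(-34) - 35) + 78) = √((-3094 - 35) + 78) = √(-3129 + 78) = √(-3051) = 3*I*√339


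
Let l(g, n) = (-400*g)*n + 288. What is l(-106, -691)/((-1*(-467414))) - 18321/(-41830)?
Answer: -608488266533/9775963810 ≈ -62.243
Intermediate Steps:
l(g, n) = 288 - 400*g*n (l(g, n) = -400*g*n + 288 = 288 - 400*g*n)
l(-106, -691)/((-1*(-467414))) - 18321/(-41830) = (288 - 400*(-106)*(-691))/((-1*(-467414))) - 18321/(-41830) = (288 - 29298400)/467414 - 18321*(-1/41830) = -29298112*1/467414 + 18321/41830 = -14649056/233707 + 18321/41830 = -608488266533/9775963810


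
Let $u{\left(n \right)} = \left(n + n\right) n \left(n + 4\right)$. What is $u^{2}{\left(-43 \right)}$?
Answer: $20799985284$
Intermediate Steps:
$u{\left(n \right)} = 2 n^{2} \left(4 + n\right)$ ($u{\left(n \right)} = 2 n n \left(4 + n\right) = 2 n^{2} \left(4 + n\right)$)
$u^{2}{\left(-43 \right)} = \left(2 \left(-43\right)^{2} \left(4 - 43\right)\right)^{2} = \left(2 \cdot 1849 \left(-39\right)\right)^{2} = \left(-144222\right)^{2} = 20799985284$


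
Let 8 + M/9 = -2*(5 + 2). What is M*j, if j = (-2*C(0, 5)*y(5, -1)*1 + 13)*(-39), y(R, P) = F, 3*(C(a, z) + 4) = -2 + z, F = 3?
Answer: 239382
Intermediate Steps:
C(a, z) = -14/3 + z/3 (C(a, z) = -4 + (-2 + z)/3 = -4 + (-⅔ + z/3) = -14/3 + z/3)
y(R, P) = 3
M = -198 (M = -72 + 9*(-2*(5 + 2)) = -72 + 9*(-2*7) = -72 + 9*(-14) = -72 - 126 = -198)
j = -1209 (j = (-2*(-14/3 + (⅓)*5)*3*1 + 13)*(-39) = (-2*(-14/3 + 5/3)*3*1 + 13)*(-39) = (-(-6)*3*1 + 13)*(-39) = (-2*(-9)*1 + 13)*(-39) = (18*1 + 13)*(-39) = (18 + 13)*(-39) = 31*(-39) = -1209)
M*j = -198*(-1209) = 239382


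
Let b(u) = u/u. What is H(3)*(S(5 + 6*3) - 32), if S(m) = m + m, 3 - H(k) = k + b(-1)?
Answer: -14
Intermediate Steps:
b(u) = 1
H(k) = 2 - k (H(k) = 3 - (k + 1) = 3 - (1 + k) = 3 + (-1 - k) = 2 - k)
S(m) = 2*m
H(3)*(S(5 + 6*3) - 32) = (2 - 1*3)*(2*(5 + 6*3) - 32) = (2 - 3)*(2*(5 + 18) - 32) = -(2*23 - 32) = -(46 - 32) = -1*14 = -14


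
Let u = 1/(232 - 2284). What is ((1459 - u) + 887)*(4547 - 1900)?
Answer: 12742639471/2052 ≈ 6.2099e+6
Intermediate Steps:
u = -1/2052 (u = 1/(-2052) = -1/2052 ≈ -0.00048733)
((1459 - u) + 887)*(4547 - 1900) = ((1459 - 1*(-1/2052)) + 887)*(4547 - 1900) = ((1459 + 1/2052) + 887)*2647 = (2993869/2052 + 887)*2647 = (4813993/2052)*2647 = 12742639471/2052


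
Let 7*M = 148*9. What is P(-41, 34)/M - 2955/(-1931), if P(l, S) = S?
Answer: 2197819/1286046 ≈ 1.7090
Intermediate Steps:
M = 1332/7 (M = (148*9)/7 = (1/7)*1332 = 1332/7 ≈ 190.29)
P(-41, 34)/M - 2955/(-1931) = 34/(1332/7) - 2955/(-1931) = 34*(7/1332) - 2955*(-1/1931) = 119/666 + 2955/1931 = 2197819/1286046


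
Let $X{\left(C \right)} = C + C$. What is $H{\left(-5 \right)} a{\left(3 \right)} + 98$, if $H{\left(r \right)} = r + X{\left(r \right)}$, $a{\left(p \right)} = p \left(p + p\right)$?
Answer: $-172$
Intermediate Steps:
$a{\left(p \right)} = 2 p^{2}$ ($a{\left(p \right)} = p 2 p = 2 p^{2}$)
$X{\left(C \right)} = 2 C$
$H{\left(r \right)} = 3 r$ ($H{\left(r \right)} = r + 2 r = 3 r$)
$H{\left(-5 \right)} a{\left(3 \right)} + 98 = 3 \left(-5\right) 2 \cdot 3^{2} + 98 = - 15 \cdot 2 \cdot 9 + 98 = \left(-15\right) 18 + 98 = -270 + 98 = -172$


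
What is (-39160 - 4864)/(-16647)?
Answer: 44024/16647 ≈ 2.6446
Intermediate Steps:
(-39160 - 4864)/(-16647) = -44024*(-1/16647) = 44024/16647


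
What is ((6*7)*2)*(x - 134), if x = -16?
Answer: -12600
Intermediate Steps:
((6*7)*2)*(x - 134) = ((6*7)*2)*(-16 - 134) = (42*2)*(-150) = 84*(-150) = -12600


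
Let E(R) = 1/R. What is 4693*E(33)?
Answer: 4693/33 ≈ 142.21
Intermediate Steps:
4693*E(33) = 4693/33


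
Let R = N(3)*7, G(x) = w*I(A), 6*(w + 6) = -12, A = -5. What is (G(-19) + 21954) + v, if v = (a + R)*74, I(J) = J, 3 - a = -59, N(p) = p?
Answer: 28136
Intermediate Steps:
w = -8 (w = -6 + (⅙)*(-12) = -6 - 2 = -8)
a = 62 (a = 3 - 1*(-59) = 3 + 59 = 62)
G(x) = 40 (G(x) = -8*(-5) = 40)
R = 21 (R = 3*7 = 21)
v = 6142 (v = (62 + 21)*74 = 83*74 = 6142)
(G(-19) + 21954) + v = (40 + 21954) + 6142 = 21994 + 6142 = 28136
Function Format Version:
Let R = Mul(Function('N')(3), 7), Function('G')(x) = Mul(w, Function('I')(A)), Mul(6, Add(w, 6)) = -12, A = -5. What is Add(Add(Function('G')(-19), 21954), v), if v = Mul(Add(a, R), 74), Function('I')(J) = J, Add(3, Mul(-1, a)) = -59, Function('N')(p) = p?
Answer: 28136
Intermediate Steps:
w = -8 (w = Add(-6, Mul(Rational(1, 6), -12)) = Add(-6, -2) = -8)
a = 62 (a = Add(3, Mul(-1, -59)) = Add(3, 59) = 62)
Function('G')(x) = 40 (Function('G')(x) = Mul(-8, -5) = 40)
R = 21 (R = Mul(3, 7) = 21)
v = 6142 (v = Mul(Add(62, 21), 74) = Mul(83, 74) = 6142)
Add(Add(Function('G')(-19), 21954), v) = Add(Add(40, 21954), 6142) = Add(21994, 6142) = 28136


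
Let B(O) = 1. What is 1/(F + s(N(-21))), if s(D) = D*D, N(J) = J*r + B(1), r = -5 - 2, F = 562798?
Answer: 1/584702 ≈ 1.7103e-6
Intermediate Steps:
r = -7
N(J) = 1 - 7*J (N(J) = J*(-7) + 1 = -7*J + 1 = 1 - 7*J)
s(D) = D²
1/(F + s(N(-21))) = 1/(562798 + (1 - 7*(-21))²) = 1/(562798 + (1 + 147)²) = 1/(562798 + 148²) = 1/(562798 + 21904) = 1/584702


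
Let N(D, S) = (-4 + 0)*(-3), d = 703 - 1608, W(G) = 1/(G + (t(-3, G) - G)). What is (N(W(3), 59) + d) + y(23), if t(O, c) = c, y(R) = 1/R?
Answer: -20538/23 ≈ -892.96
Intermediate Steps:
W(G) = 1/G (W(G) = 1/(G + (G - G)) = 1/(G + 0) = 1/G)
d = -905
N(D, S) = 12 (N(D, S) = -4*(-3) = 12)
(N(W(3), 59) + d) + y(23) = (12 - 905) + 1/23 = -893 + 1/23 = -20538/23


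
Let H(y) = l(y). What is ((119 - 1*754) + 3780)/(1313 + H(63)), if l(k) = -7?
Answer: 3145/1306 ≈ 2.4081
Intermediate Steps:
H(y) = -7
((119 - 1*754) + 3780)/(1313 + H(63)) = ((119 - 1*754) + 3780)/(1313 - 7) = ((119 - 754) + 3780)/1306 = (-635 + 3780)*(1/1306) = 3145*(1/1306) = 3145/1306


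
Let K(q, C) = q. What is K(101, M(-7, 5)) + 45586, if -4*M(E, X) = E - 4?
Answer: 45687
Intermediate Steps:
M(E, X) = 1 - E/4 (M(E, X) = -(E - 4)/4 = -(-4 + E)/4 = 1 - E/4)
K(101, M(-7, 5)) + 45586 = 101 + 45586 = 45687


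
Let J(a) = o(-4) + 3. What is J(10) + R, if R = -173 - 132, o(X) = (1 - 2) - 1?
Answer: -304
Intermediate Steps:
o(X) = -2 (o(X) = -1 - 1 = -2)
R = -305
J(a) = 1 (J(a) = -2 + 3 = 1)
J(10) + R = 1 - 305 = -304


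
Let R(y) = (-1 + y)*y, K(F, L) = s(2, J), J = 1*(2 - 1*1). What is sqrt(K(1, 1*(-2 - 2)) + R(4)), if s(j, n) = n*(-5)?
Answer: sqrt(7) ≈ 2.6458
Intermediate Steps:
J = 1 (J = 1*(2 - 1) = 1*1 = 1)
s(j, n) = -5*n
K(F, L) = -5 (K(F, L) = -5*1 = -5)
R(y) = y*(-1 + y)
sqrt(K(1, 1*(-2 - 2)) + R(4)) = sqrt(-5 + 4*(-1 + 4)) = sqrt(-5 + 4*3) = sqrt(-5 + 12) = sqrt(7)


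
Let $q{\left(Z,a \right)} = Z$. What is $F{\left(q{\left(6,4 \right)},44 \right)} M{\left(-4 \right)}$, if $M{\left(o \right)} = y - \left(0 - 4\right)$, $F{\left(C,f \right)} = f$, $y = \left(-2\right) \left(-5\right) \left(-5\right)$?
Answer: $-2024$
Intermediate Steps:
$y = -50$ ($y = 10 \left(-5\right) = -50$)
$M{\left(o \right)} = -46$ ($M{\left(o \right)} = -50 - \left(0 - 4\right) = -50 - -4 = -50 + 4 = -46$)
$F{\left(q{\left(6,4 \right)},44 \right)} M{\left(-4 \right)} = 44 \left(-46\right) = -2024$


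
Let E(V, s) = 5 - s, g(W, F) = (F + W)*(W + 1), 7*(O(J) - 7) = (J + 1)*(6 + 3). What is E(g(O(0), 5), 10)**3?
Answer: -125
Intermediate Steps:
O(J) = 58/7 + 9*J/7 (O(J) = 7 + ((J + 1)*(6 + 3))/7 = 7 + ((1 + J)*9)/7 = 7 + (9 + 9*J)/7 = 7 + (9/7 + 9*J/7) = 58/7 + 9*J/7)
g(W, F) = (1 + W)*(F + W) (g(W, F) = (F + W)*(1 + W) = (1 + W)*(F + W))
E(g(O(0), 5), 10)**3 = (5 - 1*10)**3 = (5 - 10)**3 = (-5)**3 = -125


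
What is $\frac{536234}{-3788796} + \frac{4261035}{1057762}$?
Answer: $\frac{1947123051944}{500955554319} \approx 3.8868$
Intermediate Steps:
$\frac{536234}{-3788796} + \frac{4261035}{1057762} = 536234 \left(- \frac{1}{3788796}\right) + 4261035 \cdot \frac{1}{1057762} = - \frac{268117}{1894398} + \frac{4261035}{1057762} = \frac{1947123051944}{500955554319}$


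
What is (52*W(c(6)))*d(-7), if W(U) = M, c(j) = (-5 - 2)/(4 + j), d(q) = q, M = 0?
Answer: 0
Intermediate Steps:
c(j) = -7/(4 + j)
W(U) = 0
(52*W(c(6)))*d(-7) = (52*0)*(-7) = 0*(-7) = 0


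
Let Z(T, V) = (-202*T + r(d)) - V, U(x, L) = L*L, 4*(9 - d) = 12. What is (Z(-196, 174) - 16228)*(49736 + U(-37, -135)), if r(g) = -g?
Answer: 1575607824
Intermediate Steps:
d = 6 (d = 9 - ¼*12 = 9 - 3 = 6)
U(x, L) = L²
Z(T, V) = -6 - V - 202*T (Z(T, V) = (-202*T - 1*6) - V = (-202*T - 6) - V = (-6 - 202*T) - V = -6 - V - 202*T)
(Z(-196, 174) - 16228)*(49736 + U(-37, -135)) = ((-6 - 1*174 - 202*(-196)) - 16228)*(49736 + (-135)²) = ((-6 - 174 + 39592) - 16228)*(49736 + 18225) = (39412 - 16228)*67961 = 23184*67961 = 1575607824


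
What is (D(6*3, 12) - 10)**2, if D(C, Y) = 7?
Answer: 9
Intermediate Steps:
(D(6*3, 12) - 10)**2 = (7 - 10)**2 = (-3)**2 = 9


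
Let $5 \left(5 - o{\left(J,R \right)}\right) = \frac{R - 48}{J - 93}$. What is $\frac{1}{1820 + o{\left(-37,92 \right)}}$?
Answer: $\frac{325}{593147} \approx 0.00054793$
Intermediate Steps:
$o{\left(J,R \right)} = 5 - \frac{-48 + R}{5 \left(-93 + J\right)}$ ($o{\left(J,R \right)} = 5 - \frac{\left(R - 48\right) \frac{1}{J - 93}}{5} = 5 - \frac{\left(-48 + R\right) \frac{1}{-93 + J}}{5} = 5 - \frac{\frac{1}{-93 + J} \left(-48 + R\right)}{5} = 5 - \frac{-48 + R}{5 \left(-93 + J\right)}$)
$\frac{1}{1820 + o{\left(-37,92 \right)}} = \frac{1}{1820 + \frac{-2277 - 92 + 25 \left(-37\right)}{5 \left(-93 - 37\right)}} = \frac{1}{1820 + \frac{-2277 - 92 - 925}{5 \left(-130\right)}} = \frac{1}{1820 + \frac{1}{5} \left(- \frac{1}{130}\right) \left(-3294\right)} = \frac{1}{1820 + \frac{1647}{325}} = \frac{1}{\frac{593147}{325}} = \frac{325}{593147}$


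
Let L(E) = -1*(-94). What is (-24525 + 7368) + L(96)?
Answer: -17063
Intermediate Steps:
L(E) = 94
(-24525 + 7368) + L(96) = (-24525 + 7368) + 94 = -17157 + 94 = -17063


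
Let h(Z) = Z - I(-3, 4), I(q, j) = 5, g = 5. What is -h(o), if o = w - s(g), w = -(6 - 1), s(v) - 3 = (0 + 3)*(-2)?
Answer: 7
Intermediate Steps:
s(v) = -3 (s(v) = 3 + (0 + 3)*(-2) = 3 + 3*(-2) = 3 - 6 = -3)
w = -5 (w = -1*5 = -5)
o = -2 (o = -5 - 1*(-3) = -5 + 3 = -2)
h(Z) = -5 + Z (h(Z) = Z - 1*5 = Z - 5 = -5 + Z)
-h(o) = -(-5 - 2) = -1*(-7) = 7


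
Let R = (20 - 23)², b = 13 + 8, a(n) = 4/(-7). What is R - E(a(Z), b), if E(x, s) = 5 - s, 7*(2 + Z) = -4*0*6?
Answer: 25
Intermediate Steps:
Z = -2 (Z = -2 + (-4*0*6)/7 = -2 + (0*6)/7 = -2 + (⅐)*0 = -2 + 0 = -2)
a(n) = -4/7 (a(n) = 4*(-⅐) = -4/7)
b = 21
R = 9 (R = (-3)² = 9)
R - E(a(Z), b) = 9 - (5 - 1*21) = 9 - (5 - 21) = 9 - 1*(-16) = 9 + 16 = 25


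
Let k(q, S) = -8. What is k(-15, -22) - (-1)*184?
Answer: 176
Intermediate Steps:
k(-15, -22) - (-1)*184 = -8 - (-1)*184 = -8 - 1*(-184) = -8 + 184 = 176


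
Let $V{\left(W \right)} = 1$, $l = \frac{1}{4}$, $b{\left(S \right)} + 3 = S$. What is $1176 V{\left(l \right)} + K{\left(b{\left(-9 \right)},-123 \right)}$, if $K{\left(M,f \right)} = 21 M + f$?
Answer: $801$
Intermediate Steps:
$b{\left(S \right)} = -3 + S$
$l = \frac{1}{4} \approx 0.25$
$K{\left(M,f \right)} = f + 21 M$
$1176 V{\left(l \right)} + K{\left(b{\left(-9 \right)},-123 \right)} = 1176 \cdot 1 + \left(-123 + 21 \left(-3 - 9\right)\right) = 1176 + \left(-123 + 21 \left(-12\right)\right) = 1176 - 375 = 801$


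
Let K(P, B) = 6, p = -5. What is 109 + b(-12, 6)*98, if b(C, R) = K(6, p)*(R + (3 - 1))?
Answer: 4813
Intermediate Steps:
b(C, R) = 12 + 6*R (b(C, R) = 6*(R + (3 - 1)) = 6*(R + 2) = 6*(2 + R) = 12 + 6*R)
109 + b(-12, 6)*98 = 109 + (12 + 6*6)*98 = 109 + (12 + 36)*98 = 109 + 48*98 = 109 + 4704 = 4813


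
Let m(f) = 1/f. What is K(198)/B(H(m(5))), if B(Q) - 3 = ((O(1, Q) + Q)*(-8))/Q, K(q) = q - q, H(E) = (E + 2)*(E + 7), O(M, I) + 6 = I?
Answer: 0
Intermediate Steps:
O(M, I) = -6 + I
H(E) = (2 + E)*(7 + E)
K(q) = 0
B(Q) = 3 + (48 - 16*Q)/Q (B(Q) = 3 + (((-6 + Q) + Q)*(-8))/Q = 3 + ((-6 + 2*Q)*(-8))/Q = 3 + (48 - 16*Q)/Q)
K(198)/B(H(m(5))) = 0/(-13 + 48/(14 + (1/5)² + 9/5)) = 0/(-13 + 48/(14 + (⅕)² + 9*(⅕))) = 0/(-13 + 48/(14 + 1/25 + 9/5)) = 0/(-13 + 48/(396/25)) = 0/(-13 + 48*(25/396)) = 0/(-13 + 100/33) = 0/(-329/33) = 0*(-33/329) = 0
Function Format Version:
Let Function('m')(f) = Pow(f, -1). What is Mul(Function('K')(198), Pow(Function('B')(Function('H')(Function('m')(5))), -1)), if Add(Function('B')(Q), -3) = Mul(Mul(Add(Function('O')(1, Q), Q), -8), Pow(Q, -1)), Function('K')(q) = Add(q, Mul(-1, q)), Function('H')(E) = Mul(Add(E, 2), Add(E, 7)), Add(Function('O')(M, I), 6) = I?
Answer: 0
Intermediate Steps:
Function('O')(M, I) = Add(-6, I)
Function('H')(E) = Mul(Add(2, E), Add(7, E))
Function('K')(q) = 0
Function('B')(Q) = Add(3, Mul(Pow(Q, -1), Add(48, Mul(-16, Q)))) (Function('B')(Q) = Add(3, Mul(Mul(Add(Add(-6, Q), Q), -8), Pow(Q, -1))) = Add(3, Mul(Mul(Add(-6, Mul(2, Q)), -8), Pow(Q, -1))) = Add(3, Mul(Add(48, Mul(-16, Q)), Pow(Q, -1))) = Add(3, Mul(Pow(Q, -1), Add(48, Mul(-16, Q)))))
Mul(Function('K')(198), Pow(Function('B')(Function('H')(Function('m')(5))), -1)) = Mul(0, Pow(Add(-13, Mul(48, Pow(Add(14, Pow(Pow(5, -1), 2), Mul(9, Pow(5, -1))), -1))), -1)) = Mul(0, Pow(Add(-13, Mul(48, Pow(Add(14, Pow(Rational(1, 5), 2), Mul(9, Rational(1, 5))), -1))), -1)) = Mul(0, Pow(Add(-13, Mul(48, Pow(Add(14, Rational(1, 25), Rational(9, 5)), -1))), -1)) = Mul(0, Pow(Add(-13, Mul(48, Pow(Rational(396, 25), -1))), -1)) = Mul(0, Pow(Add(-13, Mul(48, Rational(25, 396))), -1)) = Mul(0, Pow(Add(-13, Rational(100, 33)), -1)) = Mul(0, Pow(Rational(-329, 33), -1)) = Mul(0, Rational(-33, 329)) = 0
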